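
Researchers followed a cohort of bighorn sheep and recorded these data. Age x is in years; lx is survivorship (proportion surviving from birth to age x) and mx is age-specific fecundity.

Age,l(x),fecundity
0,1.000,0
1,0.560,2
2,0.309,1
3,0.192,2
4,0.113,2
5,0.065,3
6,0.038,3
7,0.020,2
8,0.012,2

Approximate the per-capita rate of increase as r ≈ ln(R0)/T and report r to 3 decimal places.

R0 = Σ lx·mx = 0 + 1.12 + 0.309 + 0.384 + 0.226 + 0.195 + 0.114 + 0.04 + 0.024 = 2.412
Σ x·lx·mx = 5.925; T = 5.925/2.412 = 2.45647…
r ≈ ln(R0)/T = ln(2.412)/2.45647… = 0.35842… → 0.358

0.358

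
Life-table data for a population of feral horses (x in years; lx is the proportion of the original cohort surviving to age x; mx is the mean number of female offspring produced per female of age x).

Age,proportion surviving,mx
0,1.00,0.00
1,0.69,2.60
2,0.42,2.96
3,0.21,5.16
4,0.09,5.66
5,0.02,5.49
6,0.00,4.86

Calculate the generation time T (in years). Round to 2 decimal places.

2.13

lx·mx: 0, 1.794, 1.2432, 1.0836, 0.5094, 0.1098, 0 → R0 = 4.74
x·lx·mx: 0, 1.794, 2.4864, 3.2508, 2.0376, 0.549, 0 → Σ = 10.1178
T = 10.1178 / 4.74 = 2.134557… → 2.13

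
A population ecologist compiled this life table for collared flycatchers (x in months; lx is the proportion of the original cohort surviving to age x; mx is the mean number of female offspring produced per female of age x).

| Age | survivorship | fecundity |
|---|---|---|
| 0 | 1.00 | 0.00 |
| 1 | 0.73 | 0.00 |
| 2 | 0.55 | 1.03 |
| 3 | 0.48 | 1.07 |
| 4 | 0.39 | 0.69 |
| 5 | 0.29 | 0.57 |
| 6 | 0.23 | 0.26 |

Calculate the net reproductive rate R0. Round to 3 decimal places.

1.574

lx·mx by age: 0, 0, 0.5665, 0.5136, 0.2691, 0.1653, 0.0598
R0 = Σ lx·mx = 1.5743 → 1.574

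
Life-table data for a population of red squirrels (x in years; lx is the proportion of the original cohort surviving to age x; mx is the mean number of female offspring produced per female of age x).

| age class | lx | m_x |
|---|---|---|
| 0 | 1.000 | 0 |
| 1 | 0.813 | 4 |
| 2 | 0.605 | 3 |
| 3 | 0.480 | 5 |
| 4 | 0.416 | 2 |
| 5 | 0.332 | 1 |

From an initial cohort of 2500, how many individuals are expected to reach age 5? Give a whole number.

830

Expected survivors = N0 · l_5 = 2500 × 0.332 = 830 → 830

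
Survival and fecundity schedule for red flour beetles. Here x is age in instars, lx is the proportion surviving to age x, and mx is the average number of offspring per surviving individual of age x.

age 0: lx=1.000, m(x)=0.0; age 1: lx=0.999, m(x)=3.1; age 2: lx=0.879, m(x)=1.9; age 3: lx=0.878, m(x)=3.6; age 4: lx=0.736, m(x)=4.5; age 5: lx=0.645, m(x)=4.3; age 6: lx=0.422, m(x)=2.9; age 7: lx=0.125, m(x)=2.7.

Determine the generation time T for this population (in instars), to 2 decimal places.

3.39

lx·mx: 0, 3.0969, 1.6701, 3.1608, 3.312, 2.7735, 1.2238, 0.3375 → R0 = 15.5746
x·lx·mx: 0, 3.0969, 3.3402, 9.4824, 13.248, 13.8675, 7.3428, 2.3625 → Σ = 52.7403
T = 52.7403 / 15.5746 = 3.386302… → 3.39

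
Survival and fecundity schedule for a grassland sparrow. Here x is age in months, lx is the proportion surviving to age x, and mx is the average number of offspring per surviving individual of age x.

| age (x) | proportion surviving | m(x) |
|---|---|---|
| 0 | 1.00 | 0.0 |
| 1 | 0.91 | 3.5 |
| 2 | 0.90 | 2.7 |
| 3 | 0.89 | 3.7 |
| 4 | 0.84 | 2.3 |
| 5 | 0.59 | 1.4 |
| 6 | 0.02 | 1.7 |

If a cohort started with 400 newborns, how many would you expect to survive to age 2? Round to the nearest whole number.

360

Expected survivors = N0 · l_2 = 400 × 0.90 = 360 → 360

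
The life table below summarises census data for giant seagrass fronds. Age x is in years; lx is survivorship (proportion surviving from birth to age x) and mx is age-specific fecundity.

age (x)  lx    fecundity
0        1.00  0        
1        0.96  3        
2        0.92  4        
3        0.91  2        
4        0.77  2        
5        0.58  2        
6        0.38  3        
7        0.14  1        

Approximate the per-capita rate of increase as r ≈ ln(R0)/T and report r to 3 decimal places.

R0 = Σ lx·mx = 0 + 2.88 + 3.68 + 1.82 + 1.54 + 1.16 + 1.14 + 0.14 = 12.36
Σ x·lx·mx = 35.48; T = 35.48/12.36 = 2.87055…
r ≈ ln(R0)/T = ln(12.36)/2.87055… = 0.87595… → 0.876

0.876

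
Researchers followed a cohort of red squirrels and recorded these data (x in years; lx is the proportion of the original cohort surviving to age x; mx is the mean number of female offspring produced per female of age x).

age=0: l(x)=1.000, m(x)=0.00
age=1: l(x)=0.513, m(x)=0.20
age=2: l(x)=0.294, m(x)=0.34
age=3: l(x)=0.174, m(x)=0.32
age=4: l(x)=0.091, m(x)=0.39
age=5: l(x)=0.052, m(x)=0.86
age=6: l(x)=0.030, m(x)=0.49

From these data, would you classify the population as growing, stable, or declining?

declining

R0 = Σ lx·mx = 0 + 0.1026 + 0.09996 + 0.05568 + 0.03549 + 0.04472 + 0.0147 = 0.35315
R0 < 1, so the population is declining.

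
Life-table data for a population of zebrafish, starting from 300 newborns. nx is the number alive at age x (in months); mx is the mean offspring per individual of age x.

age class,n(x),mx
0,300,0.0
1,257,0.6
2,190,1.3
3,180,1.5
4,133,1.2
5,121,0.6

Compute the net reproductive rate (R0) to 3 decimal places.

lx = nx/n0 = nx/300: 1, 0.85667…, 0.63333…, 0.6, 0.44333…, 0.40333…
lx·mx by age: 0, 0.514…, 0.823333…, 0.9, 0.532…, 0.242…
R0 = Σ lx·mx = 3.011333… → 3.011

3.011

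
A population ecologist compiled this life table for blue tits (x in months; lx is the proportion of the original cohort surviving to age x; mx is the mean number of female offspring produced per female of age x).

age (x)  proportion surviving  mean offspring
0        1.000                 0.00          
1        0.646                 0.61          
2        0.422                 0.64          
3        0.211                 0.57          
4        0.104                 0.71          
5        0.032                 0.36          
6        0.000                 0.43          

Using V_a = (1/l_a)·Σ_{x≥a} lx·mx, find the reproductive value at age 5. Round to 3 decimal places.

lx·mx for x ≥ 5: 0.01152, 0 → sum = 0.01152
V_5 = 0.01152 / l_5 = 0.01152 / 0.032 = 0.36 → 0.360

0.360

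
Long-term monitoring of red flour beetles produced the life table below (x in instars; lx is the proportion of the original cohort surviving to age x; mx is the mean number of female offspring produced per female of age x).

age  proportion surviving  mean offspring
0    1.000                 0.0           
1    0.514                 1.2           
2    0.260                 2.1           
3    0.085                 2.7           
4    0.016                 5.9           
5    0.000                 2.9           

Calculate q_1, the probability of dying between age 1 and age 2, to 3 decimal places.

q_1 = (l_1 − l_2) / l_1 = (0.514 − 0.26) / 0.514
     = 0.254 / 0.514 = 0.494163… → 0.494

0.494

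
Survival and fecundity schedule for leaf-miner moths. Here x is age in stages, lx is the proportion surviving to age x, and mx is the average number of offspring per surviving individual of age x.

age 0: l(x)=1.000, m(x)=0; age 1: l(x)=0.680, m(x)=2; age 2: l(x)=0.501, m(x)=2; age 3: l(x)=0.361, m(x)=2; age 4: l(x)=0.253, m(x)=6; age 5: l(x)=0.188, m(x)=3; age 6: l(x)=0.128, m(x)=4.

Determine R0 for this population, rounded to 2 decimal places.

5.68

lx·mx by age: 0, 1.36, 1.002, 0.722, 1.518, 0.564, 0.512
R0 = Σ lx·mx = 5.678 → 5.68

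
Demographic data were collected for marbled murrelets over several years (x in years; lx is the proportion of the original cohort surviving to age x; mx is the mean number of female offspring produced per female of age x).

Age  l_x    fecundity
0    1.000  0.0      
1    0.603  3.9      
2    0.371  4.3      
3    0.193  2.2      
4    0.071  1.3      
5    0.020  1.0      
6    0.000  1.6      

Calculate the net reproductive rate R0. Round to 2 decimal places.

lx·mx by age: 0, 2.3517, 1.5953, 0.4246, 0.0923, 0.02, 0
R0 = Σ lx·mx = 4.4839 → 4.48

4.48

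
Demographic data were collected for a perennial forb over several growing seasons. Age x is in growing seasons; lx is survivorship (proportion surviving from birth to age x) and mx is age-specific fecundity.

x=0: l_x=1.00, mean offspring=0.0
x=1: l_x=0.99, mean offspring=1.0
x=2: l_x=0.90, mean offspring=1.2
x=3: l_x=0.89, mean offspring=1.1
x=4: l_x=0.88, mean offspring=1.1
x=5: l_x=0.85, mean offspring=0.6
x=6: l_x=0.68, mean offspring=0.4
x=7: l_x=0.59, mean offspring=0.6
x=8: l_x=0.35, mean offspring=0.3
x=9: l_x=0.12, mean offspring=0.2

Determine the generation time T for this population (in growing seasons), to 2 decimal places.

lx·mx: 0, 0.99, 1.08, 0.979, 0.968, 0.51, 0.272, 0.354, 0.105, 0.024 → R0 = 5.282
x·lx·mx: 0, 0.99, 2.16, 2.937, 3.872, 2.55, 1.632, 2.478, 0.84, 0.216 → Σ = 17.675
T = 17.675 / 5.282 = 3.34627… → 3.35

3.35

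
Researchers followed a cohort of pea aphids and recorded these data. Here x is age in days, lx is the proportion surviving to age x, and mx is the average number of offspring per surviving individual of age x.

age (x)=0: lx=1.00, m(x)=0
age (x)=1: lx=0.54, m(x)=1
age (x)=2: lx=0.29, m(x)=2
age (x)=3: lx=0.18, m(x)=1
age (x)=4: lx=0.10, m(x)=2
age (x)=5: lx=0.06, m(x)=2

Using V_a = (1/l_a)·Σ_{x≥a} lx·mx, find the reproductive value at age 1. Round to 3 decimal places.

3.000

lx·mx for x ≥ 1: 0.54, 0.58, 0.18, 0.2, 0.12 → sum = 1.62
V_1 = 1.62 / l_1 = 1.62 / 0.54 = 3 → 3.000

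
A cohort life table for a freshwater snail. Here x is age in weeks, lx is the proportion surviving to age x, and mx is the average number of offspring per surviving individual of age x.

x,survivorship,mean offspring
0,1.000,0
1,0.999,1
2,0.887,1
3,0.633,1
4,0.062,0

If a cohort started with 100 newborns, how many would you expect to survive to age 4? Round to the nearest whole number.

Expected survivors = N0 · l_4 = 100 × 0.062 = 6.2 → 6

6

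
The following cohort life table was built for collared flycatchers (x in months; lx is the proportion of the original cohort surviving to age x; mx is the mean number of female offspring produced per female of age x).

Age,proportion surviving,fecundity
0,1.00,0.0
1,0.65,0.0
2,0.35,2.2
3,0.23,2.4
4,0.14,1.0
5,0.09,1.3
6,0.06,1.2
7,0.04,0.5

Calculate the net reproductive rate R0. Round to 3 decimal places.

lx·mx by age: 0, 0, 0.77, 0.552, 0.14, 0.117, 0.072, 0.02
R0 = Σ lx·mx = 1.671 → 1.671

1.671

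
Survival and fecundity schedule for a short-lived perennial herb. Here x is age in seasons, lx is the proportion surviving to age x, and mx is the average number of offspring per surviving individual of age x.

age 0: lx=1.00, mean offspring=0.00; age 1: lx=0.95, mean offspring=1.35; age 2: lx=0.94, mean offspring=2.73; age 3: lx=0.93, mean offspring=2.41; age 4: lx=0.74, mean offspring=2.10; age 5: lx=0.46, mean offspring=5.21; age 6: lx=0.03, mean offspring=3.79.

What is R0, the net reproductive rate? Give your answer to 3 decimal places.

10.154

lx·mx by age: 0, 1.2825, 2.5662, 2.2413, 1.554, 2.3966, 0.1137
R0 = Σ lx·mx = 10.1543 → 10.154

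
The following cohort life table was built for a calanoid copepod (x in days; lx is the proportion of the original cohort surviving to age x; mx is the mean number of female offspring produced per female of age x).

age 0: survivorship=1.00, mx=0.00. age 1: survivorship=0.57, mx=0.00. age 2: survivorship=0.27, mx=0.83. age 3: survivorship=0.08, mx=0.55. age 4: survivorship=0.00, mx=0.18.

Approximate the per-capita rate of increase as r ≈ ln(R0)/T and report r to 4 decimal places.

-0.6083

R0 = Σ lx·mx = 0 + 0 + 0.2241 + 0.044 + 0 = 0.2681
Σ x·lx·mx = 0.5802; T = 0.5802/0.2681 = 2.16412…
r ≈ ln(R0)/T = ln(0.2681)/2.16412… = -0.608283… → -0.6083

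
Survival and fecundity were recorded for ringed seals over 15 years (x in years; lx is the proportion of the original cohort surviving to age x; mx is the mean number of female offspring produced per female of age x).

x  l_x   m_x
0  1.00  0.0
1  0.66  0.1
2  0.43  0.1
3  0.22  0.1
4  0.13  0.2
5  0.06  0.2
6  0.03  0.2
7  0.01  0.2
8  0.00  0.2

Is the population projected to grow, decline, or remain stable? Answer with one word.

R0 = Σ lx·mx = 0 + 0.066 + 0.043 + 0.022 + 0.026 + 0.012 + 0.006 + 0.002 + 0 = 0.177
R0 < 1, so the population is declining.

declining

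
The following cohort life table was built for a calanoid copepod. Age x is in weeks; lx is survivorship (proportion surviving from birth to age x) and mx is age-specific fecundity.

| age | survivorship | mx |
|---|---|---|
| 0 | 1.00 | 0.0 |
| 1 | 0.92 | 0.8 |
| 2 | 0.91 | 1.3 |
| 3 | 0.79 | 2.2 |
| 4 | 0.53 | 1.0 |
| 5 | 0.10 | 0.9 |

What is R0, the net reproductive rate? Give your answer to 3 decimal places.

4.277

lx·mx by age: 0, 0.736, 1.183, 1.738, 0.53, 0.09
R0 = Σ lx·mx = 4.277 → 4.277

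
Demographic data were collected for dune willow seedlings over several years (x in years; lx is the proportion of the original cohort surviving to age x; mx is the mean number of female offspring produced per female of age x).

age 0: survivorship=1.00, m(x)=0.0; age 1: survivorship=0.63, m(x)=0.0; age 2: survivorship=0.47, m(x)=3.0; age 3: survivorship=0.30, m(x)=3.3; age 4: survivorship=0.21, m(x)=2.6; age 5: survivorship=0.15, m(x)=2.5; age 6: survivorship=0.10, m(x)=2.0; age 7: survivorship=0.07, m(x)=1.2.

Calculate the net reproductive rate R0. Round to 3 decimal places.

3.605

lx·mx by age: 0, 0, 1.41, 0.99, 0.546, 0.375, 0.2, 0.084
R0 = Σ lx·mx = 3.605 → 3.605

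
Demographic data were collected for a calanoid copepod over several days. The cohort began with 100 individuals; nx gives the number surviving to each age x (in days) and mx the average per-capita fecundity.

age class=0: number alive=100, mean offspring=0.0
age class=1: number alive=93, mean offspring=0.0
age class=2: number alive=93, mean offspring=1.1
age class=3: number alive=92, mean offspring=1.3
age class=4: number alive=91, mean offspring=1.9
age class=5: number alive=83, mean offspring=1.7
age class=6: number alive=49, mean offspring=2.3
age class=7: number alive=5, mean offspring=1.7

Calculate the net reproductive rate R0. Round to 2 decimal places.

6.57

lx = nx/n0 = nx/100: 1, 0.93, 0.93, 0.92, 0.91, 0.83, 0.49, 0.05
lx·mx by age: 0, 0, 1.023, 1.196, 1.729, 1.411, 1.127, 0.085
R0 = Σ lx·mx = 6.571 → 6.57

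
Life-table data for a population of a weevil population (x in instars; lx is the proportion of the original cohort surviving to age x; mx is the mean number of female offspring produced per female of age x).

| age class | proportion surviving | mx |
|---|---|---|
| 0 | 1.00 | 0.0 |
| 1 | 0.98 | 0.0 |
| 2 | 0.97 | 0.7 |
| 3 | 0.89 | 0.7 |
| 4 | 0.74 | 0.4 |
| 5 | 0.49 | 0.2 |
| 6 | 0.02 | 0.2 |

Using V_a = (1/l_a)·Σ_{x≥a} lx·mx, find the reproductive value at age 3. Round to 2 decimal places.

lx·mx for x ≥ 3: 0.623, 0.296, 0.098, 0.004 → sum = 1.021
V_3 = 1.021 / l_3 = 1.021 / 0.89 = 1.147191… → 1.15

1.15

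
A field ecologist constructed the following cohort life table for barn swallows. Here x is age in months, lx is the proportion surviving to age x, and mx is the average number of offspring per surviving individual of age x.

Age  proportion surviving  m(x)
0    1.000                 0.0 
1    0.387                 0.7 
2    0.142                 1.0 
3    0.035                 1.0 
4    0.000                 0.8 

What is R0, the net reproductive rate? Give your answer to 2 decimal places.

0.45

lx·mx by age: 0, 0.2709, 0.142, 0.035, 0
R0 = Σ lx·mx = 0.4479 → 0.45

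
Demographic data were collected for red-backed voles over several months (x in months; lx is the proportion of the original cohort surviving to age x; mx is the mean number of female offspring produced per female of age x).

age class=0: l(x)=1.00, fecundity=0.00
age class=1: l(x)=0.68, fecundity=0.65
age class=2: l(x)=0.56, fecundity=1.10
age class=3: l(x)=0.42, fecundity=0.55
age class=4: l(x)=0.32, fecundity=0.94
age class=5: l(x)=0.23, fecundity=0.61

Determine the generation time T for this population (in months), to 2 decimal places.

lx·mx: 0, 0.442, 0.616, 0.231, 0.3008, 0.1403 → R0 = 1.7301
x·lx·mx: 0, 0.442, 1.232, 0.693, 1.2032, 0.7015 → Σ = 4.2717
T = 4.2717 / 1.7301 = 2.469048… → 2.47

2.47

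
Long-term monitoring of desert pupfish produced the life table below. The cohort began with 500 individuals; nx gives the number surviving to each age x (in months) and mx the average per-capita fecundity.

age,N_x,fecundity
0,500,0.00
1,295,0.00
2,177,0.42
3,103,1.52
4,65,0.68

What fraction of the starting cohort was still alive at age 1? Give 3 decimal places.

l_1 = n_1/n_0 = 295/500 = 0.59 → 0.590

0.590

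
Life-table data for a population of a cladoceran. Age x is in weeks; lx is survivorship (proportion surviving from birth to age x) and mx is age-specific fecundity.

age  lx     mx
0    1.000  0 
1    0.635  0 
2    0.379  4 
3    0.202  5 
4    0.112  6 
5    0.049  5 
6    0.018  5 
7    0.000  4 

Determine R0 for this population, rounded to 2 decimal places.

lx·mx by age: 0, 0, 1.516, 1.01, 0.672, 0.245, 0.09, 0
R0 = Σ lx·mx = 3.533 → 3.53

3.53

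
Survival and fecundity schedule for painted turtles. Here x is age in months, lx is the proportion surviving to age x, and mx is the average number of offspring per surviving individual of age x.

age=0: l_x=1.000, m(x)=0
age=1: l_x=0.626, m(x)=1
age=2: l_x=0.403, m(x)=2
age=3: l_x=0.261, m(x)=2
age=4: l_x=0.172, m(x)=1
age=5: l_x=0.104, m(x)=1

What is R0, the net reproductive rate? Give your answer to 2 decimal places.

2.23

lx·mx by age: 0, 0.626, 0.806, 0.522, 0.172, 0.104
R0 = Σ lx·mx = 2.23 → 2.23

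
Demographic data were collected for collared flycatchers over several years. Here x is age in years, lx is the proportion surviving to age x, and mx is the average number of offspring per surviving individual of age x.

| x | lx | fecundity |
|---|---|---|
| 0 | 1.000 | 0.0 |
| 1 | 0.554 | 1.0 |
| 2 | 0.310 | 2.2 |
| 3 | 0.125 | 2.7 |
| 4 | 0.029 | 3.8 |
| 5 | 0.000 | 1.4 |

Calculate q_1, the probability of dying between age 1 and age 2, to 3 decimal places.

0.440

q_1 = (l_1 − l_2) / l_1 = (0.554 − 0.31) / 0.554
     = 0.244 / 0.554 = 0.440433… → 0.440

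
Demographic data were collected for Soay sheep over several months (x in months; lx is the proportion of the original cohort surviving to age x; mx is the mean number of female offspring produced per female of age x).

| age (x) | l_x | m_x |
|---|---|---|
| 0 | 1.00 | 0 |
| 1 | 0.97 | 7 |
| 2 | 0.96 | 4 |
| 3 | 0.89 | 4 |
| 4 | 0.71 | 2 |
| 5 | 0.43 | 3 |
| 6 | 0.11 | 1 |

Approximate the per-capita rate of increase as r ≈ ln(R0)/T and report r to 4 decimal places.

1.2705

R0 = Σ lx·mx = 0 + 6.79 + 3.84 + 3.56 + 1.42 + 1.29 + 0.11 = 17.01
Σ x·lx·mx = 37.94; T = 37.94/17.01 = 2.23045…
r ≈ ln(R0)/T = ln(17.01)/2.23045… = 1.270505… → 1.2705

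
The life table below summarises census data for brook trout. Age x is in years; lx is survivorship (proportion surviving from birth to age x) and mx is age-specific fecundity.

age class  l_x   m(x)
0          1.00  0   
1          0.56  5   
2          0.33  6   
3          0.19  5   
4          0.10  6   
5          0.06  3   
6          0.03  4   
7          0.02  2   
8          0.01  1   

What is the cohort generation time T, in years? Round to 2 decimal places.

2.09

lx·mx: 0, 2.8, 1.98, 0.95, 0.6, 0.18, 0.12, 0.04, 0.01 → R0 = 6.68
x·lx·mx: 0, 2.8, 3.96, 2.85, 2.4, 0.9, 0.72, 0.28, 0.08 → Σ = 13.99
T = 13.99 / 6.68 = 2.094311… → 2.09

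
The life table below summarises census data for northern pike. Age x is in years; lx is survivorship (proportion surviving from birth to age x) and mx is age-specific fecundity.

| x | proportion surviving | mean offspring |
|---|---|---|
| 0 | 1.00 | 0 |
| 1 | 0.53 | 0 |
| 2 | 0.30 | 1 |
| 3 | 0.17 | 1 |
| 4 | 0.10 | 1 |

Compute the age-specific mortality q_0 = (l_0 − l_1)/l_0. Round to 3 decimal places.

q_0 = (l_0 − l_1) / l_0 = (1 − 0.53) / 1
     = 0.47 / 1 = 0.47 → 0.470

0.470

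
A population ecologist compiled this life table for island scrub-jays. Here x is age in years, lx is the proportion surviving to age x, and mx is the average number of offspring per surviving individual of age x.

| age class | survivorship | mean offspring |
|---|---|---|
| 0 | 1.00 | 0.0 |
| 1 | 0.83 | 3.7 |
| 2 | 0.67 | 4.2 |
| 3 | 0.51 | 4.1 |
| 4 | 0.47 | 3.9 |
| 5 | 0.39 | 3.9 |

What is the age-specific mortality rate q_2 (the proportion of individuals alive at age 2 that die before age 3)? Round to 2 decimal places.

q_2 = (l_2 − l_3) / l_2 = (0.67 − 0.51) / 0.67
     = 0.16 / 0.67 = 0.238806… → 0.24

0.24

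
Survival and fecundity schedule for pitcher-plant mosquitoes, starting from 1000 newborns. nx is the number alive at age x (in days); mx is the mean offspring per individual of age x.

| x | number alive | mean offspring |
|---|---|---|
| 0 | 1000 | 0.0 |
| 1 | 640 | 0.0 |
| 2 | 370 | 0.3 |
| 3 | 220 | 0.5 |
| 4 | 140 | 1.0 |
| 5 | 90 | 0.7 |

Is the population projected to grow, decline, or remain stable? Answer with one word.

lx = nx/n0 = nx/1000: 1, 0.64, 0.37, 0.22, 0.14, 0.09
R0 = Σ lx·mx = 0 + 0 + 0.111 + 0.11 + 0.14 + 0.063 = 0.424
R0 < 1, so the population is declining.

declining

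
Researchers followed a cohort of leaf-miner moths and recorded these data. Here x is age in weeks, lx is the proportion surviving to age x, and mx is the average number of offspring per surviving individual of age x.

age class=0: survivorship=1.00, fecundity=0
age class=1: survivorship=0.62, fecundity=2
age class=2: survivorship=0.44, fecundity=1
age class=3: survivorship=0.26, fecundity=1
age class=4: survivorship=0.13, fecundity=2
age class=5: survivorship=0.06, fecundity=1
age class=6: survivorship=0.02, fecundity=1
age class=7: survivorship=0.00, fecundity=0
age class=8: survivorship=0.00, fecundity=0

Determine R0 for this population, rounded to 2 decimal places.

2.28

lx·mx by age: 0, 1.24, 0.44, 0.26, 0.26, 0.06, 0.02, 0, 0
R0 = Σ lx·mx = 2.28 → 2.28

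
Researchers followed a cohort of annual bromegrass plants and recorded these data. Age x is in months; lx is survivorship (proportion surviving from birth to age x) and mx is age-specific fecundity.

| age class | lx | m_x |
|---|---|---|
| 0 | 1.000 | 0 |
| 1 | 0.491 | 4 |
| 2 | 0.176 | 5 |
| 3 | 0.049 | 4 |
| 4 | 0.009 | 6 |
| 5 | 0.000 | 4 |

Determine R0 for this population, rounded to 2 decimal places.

3.09

lx·mx by age: 0, 1.964, 0.88, 0.196, 0.054, 0
R0 = Σ lx·mx = 3.094 → 3.09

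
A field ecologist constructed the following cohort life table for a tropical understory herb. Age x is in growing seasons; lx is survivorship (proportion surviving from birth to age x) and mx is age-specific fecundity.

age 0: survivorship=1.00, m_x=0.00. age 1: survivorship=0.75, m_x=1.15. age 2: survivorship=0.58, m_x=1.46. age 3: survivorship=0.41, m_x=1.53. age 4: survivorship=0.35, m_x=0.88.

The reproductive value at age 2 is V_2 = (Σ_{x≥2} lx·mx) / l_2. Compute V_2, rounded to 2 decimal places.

3.07

lx·mx for x ≥ 2: 0.8468, 0.6273, 0.308 → sum = 1.7821
V_2 = 1.7821 / l_2 = 1.7821 / 0.58 = 3.072586… → 3.07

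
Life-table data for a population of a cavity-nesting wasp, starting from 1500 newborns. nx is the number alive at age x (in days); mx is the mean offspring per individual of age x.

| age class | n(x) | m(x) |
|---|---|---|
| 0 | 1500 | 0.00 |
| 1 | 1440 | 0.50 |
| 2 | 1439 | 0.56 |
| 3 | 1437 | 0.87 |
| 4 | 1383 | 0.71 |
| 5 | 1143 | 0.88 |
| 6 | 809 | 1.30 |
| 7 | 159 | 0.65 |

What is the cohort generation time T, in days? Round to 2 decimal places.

lx = nx/n0 = nx/1500: 1, 0.96, 0.95933…, 0.958, 0.922, 0.762, 0.53933…, 0.106
lx·mx: 0, 0.48, 0.537227…, 0.83346, 0.65462, 0.67056, 0.701133…, 0.0689 → R0 = 3.9459…
x·lx·mx: 0, 0.48, 1.074453…, 2.50038, 2.61848, 3.3528, 4.2068…, 0.4823 → Σ = 14.715213…
T = 14.715213… / 3.9459… = 3.729241… → 3.73

3.73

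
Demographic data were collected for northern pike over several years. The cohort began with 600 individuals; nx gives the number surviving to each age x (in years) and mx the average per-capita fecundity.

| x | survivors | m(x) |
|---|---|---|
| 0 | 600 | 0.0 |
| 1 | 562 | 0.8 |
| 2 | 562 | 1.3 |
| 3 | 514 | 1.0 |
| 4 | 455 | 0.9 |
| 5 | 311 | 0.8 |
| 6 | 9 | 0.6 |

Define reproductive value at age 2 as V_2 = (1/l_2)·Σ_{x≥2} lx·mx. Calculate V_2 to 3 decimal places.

3.396

lx = nx/n0 = nx/600: 1, 0.93667…, 0.93667…, 0.85667…, 0.75833…, 0.51833…, 0.015
lx·mx for x ≥ 2: 1.217667…, 0.856667…, 0.6825…, 0.414667…, 0.009 → sum = 3.1805…
V_2 = 3.1805… / l_2 = 3.1805… / 0.936667… = 3.395552… → 3.396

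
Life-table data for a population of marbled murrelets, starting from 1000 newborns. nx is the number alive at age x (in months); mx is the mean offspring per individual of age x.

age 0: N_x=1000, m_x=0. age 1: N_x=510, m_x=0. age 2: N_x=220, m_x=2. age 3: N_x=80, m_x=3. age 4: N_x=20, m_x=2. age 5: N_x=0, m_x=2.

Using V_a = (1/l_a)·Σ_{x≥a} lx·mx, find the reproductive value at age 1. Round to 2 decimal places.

lx = nx/n0 = nx/1000: 1, 0.51, 0.22, 0.08, 0.02, 0
lx·mx for x ≥ 1: 0, 0.44, 0.24, 0.04, 0 → sum = 0.72
V_1 = 0.72 / l_1 = 0.72 / 0.51 = 1.411765… → 1.41

1.41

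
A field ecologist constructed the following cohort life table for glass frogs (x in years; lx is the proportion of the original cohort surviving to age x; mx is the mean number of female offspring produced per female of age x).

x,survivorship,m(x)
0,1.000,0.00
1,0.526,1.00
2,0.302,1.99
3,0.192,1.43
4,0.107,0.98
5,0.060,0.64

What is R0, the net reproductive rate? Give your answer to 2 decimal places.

1.54

lx·mx by age: 0, 0.526, 0.60098, 0.27456, 0.10486, 0.0384
R0 = Σ lx·mx = 1.5448 → 1.54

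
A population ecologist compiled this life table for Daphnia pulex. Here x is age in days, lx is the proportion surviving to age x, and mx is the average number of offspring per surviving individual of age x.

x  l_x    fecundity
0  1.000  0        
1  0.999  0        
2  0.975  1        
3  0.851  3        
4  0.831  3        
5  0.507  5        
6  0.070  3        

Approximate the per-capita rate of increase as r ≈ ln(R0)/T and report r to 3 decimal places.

0.568

R0 = Σ lx·mx = 0 + 0 + 0.975 + 2.553 + 2.493 + 2.535 + 0.21 = 8.766
Σ x·lx·mx = 33.516; T = 33.516/8.766 = 3.82341…
r ≈ ln(R0)/T = ln(8.766)/3.82341… = 0.56779… → 0.568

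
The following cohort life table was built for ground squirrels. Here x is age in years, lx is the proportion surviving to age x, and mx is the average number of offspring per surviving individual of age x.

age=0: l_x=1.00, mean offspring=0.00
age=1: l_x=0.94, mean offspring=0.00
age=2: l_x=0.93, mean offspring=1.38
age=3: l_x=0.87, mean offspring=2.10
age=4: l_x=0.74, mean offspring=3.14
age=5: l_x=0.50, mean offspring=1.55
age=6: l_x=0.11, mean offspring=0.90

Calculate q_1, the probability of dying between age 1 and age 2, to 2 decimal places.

q_1 = (l_1 − l_2) / l_1 = (0.94 − 0.93) / 0.94
     = 0.01 / 0.94 = 0.010638… → 0.01

0.01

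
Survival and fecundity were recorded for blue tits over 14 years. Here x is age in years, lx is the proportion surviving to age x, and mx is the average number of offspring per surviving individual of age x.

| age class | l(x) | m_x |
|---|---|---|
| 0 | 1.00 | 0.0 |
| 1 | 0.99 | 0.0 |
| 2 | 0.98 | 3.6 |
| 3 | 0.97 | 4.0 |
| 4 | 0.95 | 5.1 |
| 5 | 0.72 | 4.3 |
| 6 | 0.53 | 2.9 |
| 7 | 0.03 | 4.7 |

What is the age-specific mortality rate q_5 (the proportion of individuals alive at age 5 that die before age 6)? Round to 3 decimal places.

q_5 = (l_5 − l_6) / l_5 = (0.72 − 0.53) / 0.72
     = 0.19 / 0.72 = 0.263889… → 0.264

0.264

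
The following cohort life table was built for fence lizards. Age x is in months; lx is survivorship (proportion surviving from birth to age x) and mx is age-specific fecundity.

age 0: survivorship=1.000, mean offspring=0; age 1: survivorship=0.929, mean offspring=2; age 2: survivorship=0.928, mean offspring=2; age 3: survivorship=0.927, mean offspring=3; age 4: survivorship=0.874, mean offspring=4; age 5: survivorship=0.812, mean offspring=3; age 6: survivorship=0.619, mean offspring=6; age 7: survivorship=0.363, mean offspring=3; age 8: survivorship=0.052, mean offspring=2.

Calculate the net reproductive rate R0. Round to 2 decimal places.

17.33

lx·mx by age: 0, 1.858, 1.856, 2.781, 3.496, 2.436, 3.714, 1.089, 0.104
R0 = Σ lx·mx = 17.334 → 17.33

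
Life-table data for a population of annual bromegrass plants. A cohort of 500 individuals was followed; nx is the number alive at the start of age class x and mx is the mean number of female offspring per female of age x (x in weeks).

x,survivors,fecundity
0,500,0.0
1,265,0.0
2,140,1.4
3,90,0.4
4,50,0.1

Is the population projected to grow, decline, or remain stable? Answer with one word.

lx = nx/n0 = nx/500: 1, 0.53, 0.28, 0.18, 0.1
R0 = Σ lx·mx = 0 + 0 + 0.392 + 0.072 + 0.01 = 0.474
R0 < 1, so the population is declining.

declining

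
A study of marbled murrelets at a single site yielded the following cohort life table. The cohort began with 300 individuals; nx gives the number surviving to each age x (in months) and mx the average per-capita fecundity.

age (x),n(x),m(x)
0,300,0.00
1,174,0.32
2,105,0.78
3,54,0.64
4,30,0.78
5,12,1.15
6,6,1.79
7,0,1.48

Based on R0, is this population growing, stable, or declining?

declining

lx = nx/n0 = nx/300: 1, 0.58, 0.35, 0.18, 0.1, 0.04, 0.02, 0
R0 = Σ lx·mx = 0 + 0.1856 + 0.273 + 0.1152 + 0.078 + 0.046 + 0.0358 + 0 = 0.7336
R0 < 1, so the population is declining.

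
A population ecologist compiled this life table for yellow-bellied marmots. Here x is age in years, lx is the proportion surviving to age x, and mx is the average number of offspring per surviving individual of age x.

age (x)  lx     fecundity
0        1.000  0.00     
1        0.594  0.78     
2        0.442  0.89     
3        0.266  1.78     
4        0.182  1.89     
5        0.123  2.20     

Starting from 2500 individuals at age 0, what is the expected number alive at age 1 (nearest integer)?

Expected survivors = N0 · l_1 = 2500 × 0.594 = 1485 → 1485

1485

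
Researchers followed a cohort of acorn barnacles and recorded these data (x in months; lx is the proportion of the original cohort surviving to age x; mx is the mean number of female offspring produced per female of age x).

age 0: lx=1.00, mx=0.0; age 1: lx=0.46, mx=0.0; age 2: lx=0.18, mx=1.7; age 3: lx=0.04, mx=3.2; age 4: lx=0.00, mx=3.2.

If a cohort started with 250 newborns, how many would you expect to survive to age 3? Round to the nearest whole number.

10

Expected survivors = N0 · l_3 = 250 × 0.04 = 10 → 10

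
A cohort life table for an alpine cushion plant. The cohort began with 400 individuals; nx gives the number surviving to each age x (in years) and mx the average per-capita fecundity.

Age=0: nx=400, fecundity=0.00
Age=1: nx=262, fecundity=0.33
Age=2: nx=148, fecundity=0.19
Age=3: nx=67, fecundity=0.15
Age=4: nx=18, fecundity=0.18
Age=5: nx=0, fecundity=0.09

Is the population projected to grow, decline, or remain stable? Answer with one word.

declining

lx = nx/n0 = nx/400: 1, 0.655, 0.37, 0.1675, 0.045, 0
R0 = Σ lx·mx = 0 + 0.21615 + 0.0703 + 0.025125 + 0.0081 + 0 = 0.319675
R0 < 1, so the population is declining.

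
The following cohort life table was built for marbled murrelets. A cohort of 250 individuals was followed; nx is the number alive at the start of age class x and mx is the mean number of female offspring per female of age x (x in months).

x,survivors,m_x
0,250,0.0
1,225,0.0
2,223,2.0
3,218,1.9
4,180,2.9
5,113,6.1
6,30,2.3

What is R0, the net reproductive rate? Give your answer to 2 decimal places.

8.56

lx = nx/n0 = nx/250: 1, 0.9, 0.892, 0.872, 0.72, 0.452, 0.12
lx·mx by age: 0, 0, 1.784, 1.6568, 2.088, 2.7572, 0.276
R0 = Σ lx·mx = 8.562 → 8.56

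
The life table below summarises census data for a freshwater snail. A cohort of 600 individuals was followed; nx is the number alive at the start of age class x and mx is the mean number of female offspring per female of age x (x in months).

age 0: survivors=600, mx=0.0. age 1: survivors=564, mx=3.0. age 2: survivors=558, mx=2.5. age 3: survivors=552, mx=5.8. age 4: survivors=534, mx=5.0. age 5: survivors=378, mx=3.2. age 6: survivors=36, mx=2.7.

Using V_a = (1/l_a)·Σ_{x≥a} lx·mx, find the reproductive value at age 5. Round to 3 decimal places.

3.457

lx = nx/n0 = nx/600: 1, 0.94, 0.93, 0.92, 0.89, 0.63, 0.06
lx·mx for x ≥ 5: 2.016, 0.162 → sum = 2.178
V_5 = 2.178 / l_5 = 2.178 / 0.63 = 3.457143… → 3.457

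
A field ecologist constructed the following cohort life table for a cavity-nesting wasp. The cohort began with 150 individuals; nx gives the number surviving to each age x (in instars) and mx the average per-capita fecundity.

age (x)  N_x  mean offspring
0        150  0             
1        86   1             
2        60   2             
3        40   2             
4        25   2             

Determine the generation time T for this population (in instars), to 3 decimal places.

lx = nx/n0 = nx/150: 1, 0.57333…, 0.4, 0.26667…, 0.16667…
lx·mx: 0, 0.573333…, 0.8, 0.533333…, 0.333333… → R0 = 2.24…
x·lx·mx: 0, 0.573333…, 1.6, 1.6…, 1.333333… → Σ = 5.106667…
T = 5.106667… / 2.24… = 2.279762… → 2.280

2.280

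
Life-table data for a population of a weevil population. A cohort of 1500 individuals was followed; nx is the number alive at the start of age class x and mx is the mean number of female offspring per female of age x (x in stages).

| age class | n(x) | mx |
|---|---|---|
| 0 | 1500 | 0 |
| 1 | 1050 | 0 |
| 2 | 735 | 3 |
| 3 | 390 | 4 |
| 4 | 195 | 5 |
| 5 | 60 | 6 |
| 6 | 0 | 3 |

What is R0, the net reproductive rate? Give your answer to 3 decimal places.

3.400

lx = nx/n0 = nx/1500: 1, 0.7, 0.49, 0.26, 0.13, 0.04, 0
lx·mx by age: 0, 0, 1.47, 1.04, 0.65, 0.24, 0
R0 = Σ lx·mx = 3.4 → 3.400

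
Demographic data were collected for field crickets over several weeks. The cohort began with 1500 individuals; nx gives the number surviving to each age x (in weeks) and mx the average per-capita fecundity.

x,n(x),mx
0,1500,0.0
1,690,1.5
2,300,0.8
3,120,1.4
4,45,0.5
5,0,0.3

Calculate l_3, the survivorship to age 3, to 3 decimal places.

l_3 = n_3/n_0 = 120/1500 = 0.08 → 0.080

0.080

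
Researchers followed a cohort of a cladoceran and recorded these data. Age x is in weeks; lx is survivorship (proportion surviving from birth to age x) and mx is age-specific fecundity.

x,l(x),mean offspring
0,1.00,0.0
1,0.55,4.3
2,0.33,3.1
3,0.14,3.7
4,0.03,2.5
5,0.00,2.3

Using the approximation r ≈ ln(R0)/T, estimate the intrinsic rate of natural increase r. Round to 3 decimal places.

R0 = Σ lx·mx = 0 + 2.365 + 1.023 + 0.518 + 0.075 + 0 = 3.981
Σ x·lx·mx = 6.265; T = 6.265/3.981 = 1.57373…
r ≈ ln(R0)/T = ln(3.981)/1.57373… = 0.87787… → 0.878

0.878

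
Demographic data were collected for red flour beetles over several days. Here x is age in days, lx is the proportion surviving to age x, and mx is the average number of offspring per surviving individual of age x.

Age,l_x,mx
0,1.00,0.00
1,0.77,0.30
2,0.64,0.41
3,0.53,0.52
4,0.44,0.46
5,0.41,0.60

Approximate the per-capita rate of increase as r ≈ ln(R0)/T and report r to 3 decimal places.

R0 = Σ lx·mx = 0 + 0.231 + 0.2624 + 0.2756 + 0.2024 + 0.246 = 1.2174
Σ x·lx·mx = 3.6222; T = 3.6222/1.2174 = 2.97536…
r ≈ ln(R0)/T = ln(1.2174)/2.97536… = 0.06612… → 0.066

0.066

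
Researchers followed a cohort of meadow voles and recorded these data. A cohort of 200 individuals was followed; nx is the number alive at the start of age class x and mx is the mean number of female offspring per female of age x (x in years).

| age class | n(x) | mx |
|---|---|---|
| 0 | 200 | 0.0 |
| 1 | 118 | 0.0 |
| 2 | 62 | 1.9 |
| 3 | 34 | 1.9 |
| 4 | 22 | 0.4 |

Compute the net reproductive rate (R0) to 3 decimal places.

lx = nx/n0 = nx/200: 1, 0.59, 0.31, 0.17, 0.11
lx·mx by age: 0, 0, 0.589, 0.323, 0.044
R0 = Σ lx·mx = 0.956 → 0.956

0.956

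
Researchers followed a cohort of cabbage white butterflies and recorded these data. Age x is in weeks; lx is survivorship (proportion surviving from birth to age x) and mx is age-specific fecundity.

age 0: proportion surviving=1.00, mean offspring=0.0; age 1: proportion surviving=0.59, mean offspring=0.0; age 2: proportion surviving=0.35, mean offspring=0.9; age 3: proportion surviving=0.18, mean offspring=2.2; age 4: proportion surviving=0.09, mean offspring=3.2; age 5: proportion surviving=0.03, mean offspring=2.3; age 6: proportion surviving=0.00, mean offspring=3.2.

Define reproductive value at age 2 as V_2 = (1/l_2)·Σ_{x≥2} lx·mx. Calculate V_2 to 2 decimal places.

lx·mx for x ≥ 2: 0.315, 0.396, 0.288, 0.069, 0 → sum = 1.068
V_2 = 1.068 / l_2 = 1.068 / 0.35 = 3.051429… → 3.05

3.05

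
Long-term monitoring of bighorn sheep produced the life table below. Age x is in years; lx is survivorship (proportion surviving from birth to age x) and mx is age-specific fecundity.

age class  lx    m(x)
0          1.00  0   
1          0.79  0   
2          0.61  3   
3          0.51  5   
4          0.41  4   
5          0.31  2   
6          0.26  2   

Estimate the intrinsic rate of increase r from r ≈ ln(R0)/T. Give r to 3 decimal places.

0.585

R0 = Σ lx·mx = 0 + 0 + 1.83 + 2.55 + 1.64 + 0.62 + 0.52 = 7.16
Σ x·lx·mx = 24.09; T = 24.09/7.16 = 3.36453…
r ≈ ln(R0)/T = ln(7.16)/3.36453… = 0.58508… → 0.585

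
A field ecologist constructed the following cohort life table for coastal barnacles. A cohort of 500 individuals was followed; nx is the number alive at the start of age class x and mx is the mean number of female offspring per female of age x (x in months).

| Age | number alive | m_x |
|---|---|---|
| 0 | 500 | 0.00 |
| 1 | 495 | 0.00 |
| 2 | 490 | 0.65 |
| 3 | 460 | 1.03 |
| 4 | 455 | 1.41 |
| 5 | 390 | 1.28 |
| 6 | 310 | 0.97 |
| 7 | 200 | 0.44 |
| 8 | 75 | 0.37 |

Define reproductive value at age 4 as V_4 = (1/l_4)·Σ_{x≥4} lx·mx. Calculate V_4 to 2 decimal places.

3.42

lx = nx/n0 = nx/500: 1, 0.99, 0.98, 0.92, 0.91, 0.78, 0.62, 0.4, 0.15
lx·mx for x ≥ 4: 1.2831, 0.9984, 0.6014, 0.176, 0.0555 → sum = 3.1144
V_4 = 3.1144 / l_4 = 3.1144 / 0.91 = 3.422418… → 3.42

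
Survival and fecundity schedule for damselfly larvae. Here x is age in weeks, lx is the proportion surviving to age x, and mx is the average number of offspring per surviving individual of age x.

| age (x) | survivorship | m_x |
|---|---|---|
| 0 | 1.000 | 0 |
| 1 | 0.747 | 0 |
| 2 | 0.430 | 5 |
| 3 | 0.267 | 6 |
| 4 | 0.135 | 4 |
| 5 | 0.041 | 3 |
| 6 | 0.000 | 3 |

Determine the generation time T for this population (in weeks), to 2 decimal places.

lx·mx: 0, 0, 2.15, 1.602, 0.54, 0.123, 0 → R0 = 4.415
x·lx·mx: 0, 0, 4.3, 4.806, 2.16, 0.615, 0 → Σ = 11.881
T = 11.881 / 4.415 = 2.691053… → 2.69

2.69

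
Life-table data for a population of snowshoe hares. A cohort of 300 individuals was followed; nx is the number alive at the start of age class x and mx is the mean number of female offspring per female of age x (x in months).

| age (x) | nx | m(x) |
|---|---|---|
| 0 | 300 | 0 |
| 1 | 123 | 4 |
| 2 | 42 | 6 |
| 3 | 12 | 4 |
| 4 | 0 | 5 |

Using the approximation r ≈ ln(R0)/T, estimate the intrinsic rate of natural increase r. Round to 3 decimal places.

0.674

lx = nx/n0 = nx/300: 1, 0.41, 0.14, 0.04, 0
R0 = Σ lx·mx = 0 + 1.64 + 0.84 + 0.16 + 0 = 2.64
Σ x·lx·mx = 3.8; T = 3.8/2.64 = 1.43939…
r ≈ ln(R0)/T = ln(2.64)/1.43939… = 0.67444… → 0.674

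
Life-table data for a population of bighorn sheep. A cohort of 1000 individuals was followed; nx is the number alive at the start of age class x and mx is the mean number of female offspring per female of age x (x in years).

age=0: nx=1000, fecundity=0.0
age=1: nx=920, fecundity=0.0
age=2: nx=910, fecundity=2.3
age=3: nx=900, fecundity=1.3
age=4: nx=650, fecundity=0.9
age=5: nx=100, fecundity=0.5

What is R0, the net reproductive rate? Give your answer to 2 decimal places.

lx = nx/n0 = nx/1000: 1, 0.92, 0.91, 0.9, 0.65, 0.1
lx·mx by age: 0, 0, 2.093, 1.17, 0.585, 0.05
R0 = Σ lx·mx = 3.898 → 3.90

3.90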